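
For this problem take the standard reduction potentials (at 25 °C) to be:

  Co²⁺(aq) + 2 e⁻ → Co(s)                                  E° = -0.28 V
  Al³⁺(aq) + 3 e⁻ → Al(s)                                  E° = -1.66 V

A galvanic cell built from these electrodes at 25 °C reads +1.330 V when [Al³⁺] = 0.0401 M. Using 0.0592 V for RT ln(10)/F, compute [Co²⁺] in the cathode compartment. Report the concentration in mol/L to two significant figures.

0.0024 M

Co²⁺/Co is the cathode, Al³⁺/Al the anode: E°cell = +1.38 V, n = 6.
Overall reaction: 3 Co²⁺(aq) + 2 Al(s) → 3 Co(s) + 2 Al³⁺(aq); Q = [Al³⁺]^2/[Co²⁺]^3.
From E = E° − (0.0592/n) log Q: log Q = (E° − E)·n/0.0592 = (+1.38 − (+1.330))·6/0.0592 = 5.0676.
So 3·log[Co²⁺] = 2·log(0.0401) − log Q = -2.7937 − (5.0676) = -7.8613; log[Co²⁺] = -7.8613 / 3 = -2.6204; [Co²⁺] = 10^(-2.6204) ≈ 0.0024 M.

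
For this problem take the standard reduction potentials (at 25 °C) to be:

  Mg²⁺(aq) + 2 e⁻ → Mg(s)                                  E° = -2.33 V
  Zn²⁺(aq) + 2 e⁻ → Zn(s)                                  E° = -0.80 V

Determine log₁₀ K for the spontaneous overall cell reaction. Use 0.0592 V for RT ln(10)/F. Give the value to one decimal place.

51.7

Cathode: Zn²⁺/Zn; anode: Mg²⁺/Mg. E°cell = +1.53 V, n = 2.
log K = nE°cell / 0.0592 = (2)(+1.53) / 0.0592 = 51.7.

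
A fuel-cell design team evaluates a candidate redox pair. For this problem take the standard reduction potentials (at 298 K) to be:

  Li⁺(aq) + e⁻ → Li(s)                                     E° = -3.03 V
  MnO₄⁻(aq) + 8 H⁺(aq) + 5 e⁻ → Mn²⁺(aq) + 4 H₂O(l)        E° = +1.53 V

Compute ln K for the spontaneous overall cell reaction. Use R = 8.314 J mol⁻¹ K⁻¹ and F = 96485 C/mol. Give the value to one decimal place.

Cathode: MnO₄⁻/Mn²⁺; anode: Li⁺/Li. E°cell = (+1.53) − (-3.03) = +4.56 V, with n = 5.
ΔG° = −nFE° = −RT ln K, so ln K = nFE°/(RT) = (5)(96485)(+4.56) / ((8.314)(298)) = 887.909.

887.9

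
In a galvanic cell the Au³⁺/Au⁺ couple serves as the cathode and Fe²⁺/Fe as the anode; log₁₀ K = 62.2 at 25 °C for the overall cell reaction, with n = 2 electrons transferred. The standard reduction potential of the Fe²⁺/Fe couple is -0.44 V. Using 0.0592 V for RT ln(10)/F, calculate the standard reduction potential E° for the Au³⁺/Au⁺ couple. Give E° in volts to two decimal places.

+1.40 V

E°cell = (0.0592/n)·log K = (0.0592/2)(62.2) = +1.841 V.
Since Au³⁺/Au⁺ is the cathode and Fe²⁺/Fe the anode, E°cell = E°(Au³⁺/Au⁺) − E°(Fe²⁺/Fe).
So E°(Au³⁺/Au⁺) = E°cell + E°(Fe²⁺/Fe) = +1.841 + (-0.44) = +1.40 V.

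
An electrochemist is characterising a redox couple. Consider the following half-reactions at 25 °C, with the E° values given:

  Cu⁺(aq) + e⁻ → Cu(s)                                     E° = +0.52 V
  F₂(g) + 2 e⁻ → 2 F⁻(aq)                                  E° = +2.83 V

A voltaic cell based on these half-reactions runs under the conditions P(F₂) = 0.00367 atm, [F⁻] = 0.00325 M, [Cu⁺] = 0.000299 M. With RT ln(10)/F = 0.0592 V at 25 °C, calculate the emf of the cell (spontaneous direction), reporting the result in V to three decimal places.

+2.594 V

F₂/F⁻ is the cathode (higher E°), Cu⁺/Cu the anode: E°cell = +2.83 − (+0.52) = +2.31 V, n = 2.
Overall: F₂(g) + 2 Cu(s) → 2 F⁻(aq) + 2 Cu⁺(aq)
Q = [F⁻]^2·[Cu⁺]^2 / (P(F₂)); log Q = -9.590.
E = E° − (0.0592/n) log Q = +2.31 − (0.0592/2)(-9.590) = +2.594 V.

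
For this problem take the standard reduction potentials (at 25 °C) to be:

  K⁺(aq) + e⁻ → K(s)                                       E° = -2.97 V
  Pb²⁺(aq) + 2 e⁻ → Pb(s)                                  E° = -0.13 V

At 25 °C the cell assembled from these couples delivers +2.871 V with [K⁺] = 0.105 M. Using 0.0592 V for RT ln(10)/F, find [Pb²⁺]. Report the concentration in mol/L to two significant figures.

Pb²⁺/Pb is the cathode, K⁺/K the anode: E°cell = +2.84 V, n = 2.
Overall reaction: Pb²⁺(aq) + 2 K(s) → Pb(s) + 2 K⁺(aq); Q = [K⁺]^2/[Pb²⁺]^1.
From E = E° − (0.0592/n) log Q: log Q = (E° − E)·n/0.0592 = (+2.84 − (+2.871))·2/0.0592 = -1.0473.
So 1·log[Pb²⁺] = 2·log(0.105) − log Q = -1.9576 − (-1.0473) = -0.9103; [Pb²⁺] = 10^(-0.9103) ≈ 0.12 M.

0.12 M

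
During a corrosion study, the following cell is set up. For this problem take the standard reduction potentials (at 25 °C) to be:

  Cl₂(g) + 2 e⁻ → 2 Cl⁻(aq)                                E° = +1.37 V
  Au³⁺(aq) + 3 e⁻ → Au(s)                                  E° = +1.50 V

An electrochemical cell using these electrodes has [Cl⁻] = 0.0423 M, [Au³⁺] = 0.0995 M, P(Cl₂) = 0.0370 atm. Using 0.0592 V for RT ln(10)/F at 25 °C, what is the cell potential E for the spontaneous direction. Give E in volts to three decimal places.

+0.071 V

Au³⁺/Au is the cathode (higher E°), Cl₂/Cl⁻ the anode: E°cell = +1.50 − (+1.37) = +0.13 V, n = 6.
Overall: 2 Au³⁺(aq) + 6 Cl⁻(aq) → 2 Au(s) + 3 Cl₂(g)
Q = P(Cl₂)^3 / ([Au³⁺]^2·[Cl⁻]^6); log Q = 5.951.
E = E° − (0.0592/n) log Q = +0.13 − (0.0592/6)(5.951) = +0.071 V.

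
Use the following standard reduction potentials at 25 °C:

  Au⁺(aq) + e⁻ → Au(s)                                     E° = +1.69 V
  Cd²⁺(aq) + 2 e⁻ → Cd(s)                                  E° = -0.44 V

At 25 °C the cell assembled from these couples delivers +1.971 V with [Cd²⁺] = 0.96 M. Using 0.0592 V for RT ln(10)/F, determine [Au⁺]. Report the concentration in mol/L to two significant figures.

0.0020 M

Au⁺/Au is the cathode, Cd²⁺/Cd the anode: E°cell = +2.13 V, n = 2.
Overall reaction: 2 Au⁺(aq) + Cd(s) → 2 Au(s) + Cd²⁺(aq); Q = [Cd²⁺]^1/[Au⁺]^2.
From E = E° − (0.0592/n) log Q: log Q = (E° − E)·n/0.0592 = (+2.13 − (+1.971))·2/0.0592 = 5.3716.
So 2·log[Au⁺] = 1·log(0.96) − log Q = -0.0177 − (5.3716) = -5.3893; log[Au⁺] = -5.3893 / 2 = -2.6947; [Au⁺] = 10^(-2.6947) ≈ 0.0020 M.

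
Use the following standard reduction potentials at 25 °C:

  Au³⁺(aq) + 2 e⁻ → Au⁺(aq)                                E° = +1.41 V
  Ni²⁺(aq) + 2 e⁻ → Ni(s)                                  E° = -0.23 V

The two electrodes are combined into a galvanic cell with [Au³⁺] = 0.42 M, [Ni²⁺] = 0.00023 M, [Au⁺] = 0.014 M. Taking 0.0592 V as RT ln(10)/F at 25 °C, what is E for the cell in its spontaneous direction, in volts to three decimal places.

Au³⁺/Au⁺ is the cathode (higher E°), Ni²⁺/Ni the anode: E°cell = +1.41 − (-0.23) = +1.64 V, n = 2.
Overall: Au³⁺(aq) + Ni(s) → Au⁺(aq) + Ni²⁺(aq)
Q = [Au⁺]·[Ni²⁺] / ([Au³⁺]); log Q = -5.115.
E = E° − (0.0592/n) log Q = +1.64 − (0.0592/2)(-5.115) = +1.791 V.

+1.791 V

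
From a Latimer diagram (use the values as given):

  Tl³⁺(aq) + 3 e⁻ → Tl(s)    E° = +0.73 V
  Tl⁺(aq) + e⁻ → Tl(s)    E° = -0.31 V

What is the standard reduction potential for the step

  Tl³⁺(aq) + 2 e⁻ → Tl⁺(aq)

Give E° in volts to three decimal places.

+1.250 V

Sequential free energies add, so n₃E°₃ = n₁E°₁ + n₂E°₂.
With n₃ = 3, and the known step contributing 1×(-0.31) V, the unknown satisfies 2·E° = 3×(+0.73) − 1×(-0.31) = +2.500.
E° = +2.500 / 2 = +1.250 V.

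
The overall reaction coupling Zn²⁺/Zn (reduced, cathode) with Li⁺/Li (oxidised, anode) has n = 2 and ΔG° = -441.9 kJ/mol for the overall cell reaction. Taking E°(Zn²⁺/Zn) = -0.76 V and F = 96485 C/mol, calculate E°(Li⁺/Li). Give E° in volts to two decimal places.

E°cell = −ΔG°/(nF) = −(-441.9×10³)/((2)(96485)) = +2.290 V.
Since Zn²⁺/Zn is the cathode and Li⁺/Li the anode, E°cell = E°(Zn²⁺/Zn) − E°(Li⁺/Li).
So E°(Li⁺/Li) = E°(Zn²⁺/Zn) − E°cell = (-0.76) − (+2.290) = -3.05 V.

-3.05 V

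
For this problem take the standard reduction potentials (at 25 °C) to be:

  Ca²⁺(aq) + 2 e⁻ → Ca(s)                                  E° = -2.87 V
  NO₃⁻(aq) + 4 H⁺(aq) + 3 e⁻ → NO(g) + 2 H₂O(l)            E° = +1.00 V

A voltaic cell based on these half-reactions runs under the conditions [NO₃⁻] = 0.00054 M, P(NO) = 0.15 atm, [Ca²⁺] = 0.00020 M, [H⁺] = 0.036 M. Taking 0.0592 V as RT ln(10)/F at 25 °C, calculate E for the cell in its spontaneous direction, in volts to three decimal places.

+3.817 V

NO₃⁻/NO is the cathode (higher E°), Ca²⁺/Ca the anode: E°cell = +1.00 − (-2.87) = +3.87 V, n = 6.
Overall: 2 NO₃⁻(aq) + 8 H⁺(aq) + 3 Ca(s) → 2 NO(g) + 4 H₂O(l) + 3 Ca²⁺(aq)
Q = P(NO)^2·[Ca²⁺]^3 / ([NO₃⁻]^2·[H⁺]^8); log Q = 5.340.
E = E° − (0.0592/n) log Q = +3.87 − (0.0592/6)(5.340) = +3.817 V.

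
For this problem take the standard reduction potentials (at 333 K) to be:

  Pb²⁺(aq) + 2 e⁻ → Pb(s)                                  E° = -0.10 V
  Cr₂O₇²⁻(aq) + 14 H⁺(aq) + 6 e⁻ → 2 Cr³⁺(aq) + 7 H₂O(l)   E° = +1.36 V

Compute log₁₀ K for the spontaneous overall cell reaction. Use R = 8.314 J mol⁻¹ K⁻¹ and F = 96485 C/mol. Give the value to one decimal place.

132.6

Cathode: Cr₂O₇²⁻/Cr³⁺; anode: Pb²⁺/Pb. E°cell = (+1.36) − (-0.10) = +1.46 V, with n = 6.
ΔG° = −nFE° = −RT ln K, so ln K = nFE°/(RT) = (6)(96485)(+1.46) / ((8.314)(333)) = 305.288.
log₁₀ K = 305.288 / ln 10 = 132.6.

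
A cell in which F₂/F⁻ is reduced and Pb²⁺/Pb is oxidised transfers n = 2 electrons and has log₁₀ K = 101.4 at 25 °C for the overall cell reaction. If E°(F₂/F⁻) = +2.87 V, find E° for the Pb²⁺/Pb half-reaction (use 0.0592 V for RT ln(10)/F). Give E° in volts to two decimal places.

E°cell = (0.0592/n)·log K = (0.0592/2)(101.4) = +3.001 V.
Since F₂/F⁻ is the cathode and Pb²⁺/Pb the anode, E°cell = E°(F₂/F⁻) − E°(Pb²⁺/Pb).
So E°(Pb²⁺/Pb) = E°(F₂/F⁻) − E°cell = (+2.87) − (+3.001) = -0.13 V.

-0.13 V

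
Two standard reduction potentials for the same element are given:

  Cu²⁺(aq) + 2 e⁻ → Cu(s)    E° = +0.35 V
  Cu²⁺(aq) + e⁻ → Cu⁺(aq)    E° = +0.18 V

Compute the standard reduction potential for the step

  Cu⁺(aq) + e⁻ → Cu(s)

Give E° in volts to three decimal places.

Sequential free energies add, so n₃E°₃ = n₁E°₁ + n₂E°₂.
With n₃ = 2, and the known step contributing 1×(+0.18) V, the unknown satisfies 1·E° = 2×(+0.35) − 1×(+0.18) = +0.520.
E° = +0.520 / 1 = +0.520 V.

+0.520 V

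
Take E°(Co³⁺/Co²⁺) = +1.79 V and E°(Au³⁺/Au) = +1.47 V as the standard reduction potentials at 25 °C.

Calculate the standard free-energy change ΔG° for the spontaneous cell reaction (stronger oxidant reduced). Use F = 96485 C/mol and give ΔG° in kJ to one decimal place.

Co³⁺/Co²⁺ (E° = +1.79 V) is the cathode; Au³⁺/Au (E° = +1.47 V) is the anode, so E°cell = +0.32 V.
Balancing electrons gives n = 3 (lcm of 1 and 3).
ΔG° = −nFE° = −(3)(96485)(+0.32) = -92,626 J = -92.6 kJ.

-92.6 kJ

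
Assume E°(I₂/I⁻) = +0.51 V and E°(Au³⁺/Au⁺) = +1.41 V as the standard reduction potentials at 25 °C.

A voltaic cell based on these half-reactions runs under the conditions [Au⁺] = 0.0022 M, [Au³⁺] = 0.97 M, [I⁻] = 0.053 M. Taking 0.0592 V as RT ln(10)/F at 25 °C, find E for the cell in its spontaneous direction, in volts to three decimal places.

Au³⁺/Au⁺ is the cathode (higher E°), I₂/I⁻ the anode: E°cell = +1.41 − (+0.51) = +0.90 V, n = 2.
Overall: Au³⁺(aq) + 2 I⁻(aq) → Au⁺(aq) + I₂(s)
Q = [Au⁺] / ([Au³⁺]·[I⁻]^2); log Q = -0.093.
E = E° − (0.0592/n) log Q = +0.90 − (0.0592/2)(-0.093) = +0.903 V.

+0.903 V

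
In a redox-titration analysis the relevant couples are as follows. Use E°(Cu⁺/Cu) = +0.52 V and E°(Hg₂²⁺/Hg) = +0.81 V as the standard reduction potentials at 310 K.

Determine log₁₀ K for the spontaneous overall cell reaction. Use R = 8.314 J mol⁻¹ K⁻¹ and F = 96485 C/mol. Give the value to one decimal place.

9.4

Cathode: Hg₂²⁺/Hg; anode: Cu⁺/Cu. E°cell = (+0.81) − (+0.52) = +0.29 V, with n = 2.
ΔG° = −nFE° = −RT ln K, so ln K = nFE°/(RT) = (2)(96485)(+0.29) / ((8.314)(310)) = 21.713.
log₁₀ K = 21.713 / ln 10 = 9.4.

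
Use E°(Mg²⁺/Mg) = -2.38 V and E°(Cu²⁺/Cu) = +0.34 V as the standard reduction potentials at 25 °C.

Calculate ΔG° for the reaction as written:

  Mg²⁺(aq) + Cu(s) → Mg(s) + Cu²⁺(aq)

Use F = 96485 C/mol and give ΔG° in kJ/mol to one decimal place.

+524.9 kJ/mol

As written, Mg²⁺/Mg is reduced (cathode) and Cu²⁺/Cu is oxidised (anode), so E°cell = (-2.38) − (+0.34) = -2.72 V.
Balancing electrons gives n = 2.
ΔG° = −nFE° = −(2)(96485)(-2.72) = 524,878 J = +524.9 kJ/mol.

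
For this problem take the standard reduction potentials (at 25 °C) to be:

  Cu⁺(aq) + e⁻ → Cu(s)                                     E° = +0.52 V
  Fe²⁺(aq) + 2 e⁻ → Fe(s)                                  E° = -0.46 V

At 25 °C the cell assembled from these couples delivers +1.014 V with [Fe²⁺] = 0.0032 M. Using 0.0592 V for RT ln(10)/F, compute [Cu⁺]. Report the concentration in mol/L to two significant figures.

Cu⁺/Cu is the cathode, Fe²⁺/Fe the anode: E°cell = +0.98 V, n = 2.
Overall reaction: 2 Cu⁺(aq) + Fe(s) → 2 Cu(s) + Fe²⁺(aq); Q = [Fe²⁺]^1/[Cu⁺]^2.
From E = E° − (0.0592/n) log Q: log Q = (E° − E)·n/0.0592 = (+0.98 − (+1.014))·2/0.0592 = -1.1486.
So 2·log[Cu⁺] = 1·log(0.0032) − log Q = -2.4949 − (-1.1486) = -1.3463; log[Cu⁺] = -1.3463 / 2 = -0.6732; [Cu⁺] = 10^(-0.6732) ≈ 0.21 M.

0.21 M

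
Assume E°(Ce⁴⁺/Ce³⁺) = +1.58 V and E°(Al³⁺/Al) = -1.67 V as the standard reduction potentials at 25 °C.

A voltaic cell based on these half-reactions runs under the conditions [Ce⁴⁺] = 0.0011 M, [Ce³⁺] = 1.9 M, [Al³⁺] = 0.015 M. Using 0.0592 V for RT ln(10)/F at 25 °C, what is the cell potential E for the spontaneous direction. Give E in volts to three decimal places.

+3.094 V

Ce⁴⁺/Ce³⁺ is the cathode (higher E°), Al³⁺/Al the anode: E°cell = +1.58 − (-1.67) = +3.25 V, n = 3.
Overall: 3 Ce⁴⁺(aq) + Al(s) → 3 Ce³⁺(aq) + Al³⁺(aq)
Q = [Ce³⁺]^3·[Al³⁺] / ([Ce⁴⁺]^3); log Q = 7.888.
E = E° − (0.0592/n) log Q = +3.25 − (0.0592/3)(7.888) = +3.094 V.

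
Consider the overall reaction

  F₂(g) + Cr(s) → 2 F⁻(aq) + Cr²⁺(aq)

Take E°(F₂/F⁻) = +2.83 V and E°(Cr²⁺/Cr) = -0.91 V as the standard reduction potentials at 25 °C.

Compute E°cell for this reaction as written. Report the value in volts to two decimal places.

+3.74 V

The F₂/F⁻ couple has the higher reduction potential, so it is the cathode; Cr²⁺/Cr is oxidised at the anode.
E°cell = E°(cathode) − E°(anode) = (+2.83) − (-0.91) = +3.74 V.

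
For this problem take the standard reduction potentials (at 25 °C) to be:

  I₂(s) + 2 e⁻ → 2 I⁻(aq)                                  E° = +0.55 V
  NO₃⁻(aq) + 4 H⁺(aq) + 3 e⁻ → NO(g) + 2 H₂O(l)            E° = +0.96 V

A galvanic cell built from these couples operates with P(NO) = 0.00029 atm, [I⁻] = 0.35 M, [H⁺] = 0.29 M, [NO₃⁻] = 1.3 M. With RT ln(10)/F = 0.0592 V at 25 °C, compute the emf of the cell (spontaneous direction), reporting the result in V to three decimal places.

+0.413 V

NO₃⁻/NO is the cathode (higher E°), I₂/I⁻ the anode: E°cell = +0.96 − (+0.55) = +0.41 V, n = 6.
Overall: 2 NO₃⁻(aq) + 8 H⁺(aq) + 6 I⁻(aq) → 2 NO(g) + 4 H₂O(l) + 3 I₂(s)
Q = P(NO)^2 / ([NO₃⁻]^2·[H⁺]^8·[I⁻]^6); log Q = -0.267.
E = E° − (0.0592/n) log Q = +0.41 − (0.0592/6)(-0.267) = +0.413 V.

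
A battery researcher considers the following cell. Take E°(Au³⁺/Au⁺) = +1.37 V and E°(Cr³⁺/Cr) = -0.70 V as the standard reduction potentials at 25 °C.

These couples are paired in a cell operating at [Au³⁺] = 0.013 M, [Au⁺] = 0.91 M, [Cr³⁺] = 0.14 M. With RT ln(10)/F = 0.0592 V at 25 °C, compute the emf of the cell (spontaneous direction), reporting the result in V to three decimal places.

+2.032 V

Au³⁺/Au⁺ is the cathode (higher E°), Cr³⁺/Cr the anode: E°cell = +1.37 − (-0.70) = +2.07 V, n = 6.
Overall: 3 Au³⁺(aq) + 2 Cr(s) → 3 Au⁺(aq) + 2 Cr³⁺(aq)
Q = [Au⁺]^3·[Cr³⁺]^2 / ([Au³⁺]^3); log Q = 3.828.
E = E° − (0.0592/n) log Q = +2.07 − (0.0592/6)(3.828) = +2.032 V.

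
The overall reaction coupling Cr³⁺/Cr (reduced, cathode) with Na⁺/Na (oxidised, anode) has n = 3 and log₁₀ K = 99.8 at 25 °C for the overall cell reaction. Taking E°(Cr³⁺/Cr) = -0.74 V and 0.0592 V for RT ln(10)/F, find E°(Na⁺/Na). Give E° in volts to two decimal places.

-2.71 V

E°cell = (0.0592/n)·log K = (0.0592/3)(99.8) = +1.969 V.
Since Cr³⁺/Cr is the cathode and Na⁺/Na the anode, E°cell = E°(Cr³⁺/Cr) − E°(Na⁺/Na).
So E°(Na⁺/Na) = E°(Cr³⁺/Cr) − E°cell = (-0.74) − (+1.969) = -2.71 V.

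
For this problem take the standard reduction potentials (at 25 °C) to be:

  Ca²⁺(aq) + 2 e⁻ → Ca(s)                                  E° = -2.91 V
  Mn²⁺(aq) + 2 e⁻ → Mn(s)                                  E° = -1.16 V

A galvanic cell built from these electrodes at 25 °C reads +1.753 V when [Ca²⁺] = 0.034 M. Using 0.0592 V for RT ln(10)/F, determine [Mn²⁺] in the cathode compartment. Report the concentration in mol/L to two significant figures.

Mn²⁺/Mn is the cathode, Ca²⁺/Ca the anode: E°cell = +1.75 V, n = 2.
Overall reaction: Mn²⁺(aq) + Ca(s) → Mn(s) + Ca²⁺(aq); Q = [Ca²⁺]^1/[Mn²⁺]^1.
From E = E° − (0.0592/n) log Q: log Q = (E° − E)·n/0.0592 = (+1.75 − (+1.753))·2/0.0592 = -0.1014.
So 1·log[Mn²⁺] = 1·log(0.034) − log Q = -1.4685 − (-0.1014) = -1.3671; [Mn²⁺] = 10^(-1.3671) ≈ 0.043 M.

0.043 M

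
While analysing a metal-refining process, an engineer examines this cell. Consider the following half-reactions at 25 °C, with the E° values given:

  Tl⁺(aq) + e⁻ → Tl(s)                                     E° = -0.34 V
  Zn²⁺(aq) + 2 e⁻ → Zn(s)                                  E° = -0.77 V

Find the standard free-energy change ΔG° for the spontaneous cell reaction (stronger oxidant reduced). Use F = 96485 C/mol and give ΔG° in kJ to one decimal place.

Tl⁺/Tl (E° = -0.34 V) is the cathode; Zn²⁺/Zn (E° = -0.77 V) is the anode, so E°cell = +0.43 V.
Balancing electrons gives n = 2 (lcm of 1 and 2).
ΔG° = −nFE° = −(2)(96485)(+0.43) = -82,977 J = -83.0 kJ.

-83.0 kJ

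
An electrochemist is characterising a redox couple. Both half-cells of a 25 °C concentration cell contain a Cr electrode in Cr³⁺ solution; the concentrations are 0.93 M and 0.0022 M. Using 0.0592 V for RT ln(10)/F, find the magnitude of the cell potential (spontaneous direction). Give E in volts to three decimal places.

+0.052 V

For a concentration cell E°cell = 0. The 0.93 M side is the cathode (reduction is favoured where [Cr³⁺] is higher).
With n = 3, E = −(0.0592/3) log([Cr³⁺]ₐₙ/[Cr³⁺]꜀ₐₜ) = −(0.0592/3) log(0.0022/0.93) = −(0.0592/3)(-2.626) = +0.052 V.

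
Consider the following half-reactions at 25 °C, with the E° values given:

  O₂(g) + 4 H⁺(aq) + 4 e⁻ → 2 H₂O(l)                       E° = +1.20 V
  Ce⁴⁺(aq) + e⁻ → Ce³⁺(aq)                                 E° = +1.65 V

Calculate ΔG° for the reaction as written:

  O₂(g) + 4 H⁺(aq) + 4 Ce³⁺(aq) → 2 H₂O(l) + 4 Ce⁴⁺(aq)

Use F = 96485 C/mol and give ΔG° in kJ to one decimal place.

+173.7 kJ

As written, O₂/H₂O is reduced (cathode) and Ce⁴⁺/Ce³⁺ is oxidised (anode), so E°cell = (+1.20) − (+1.65) = -0.45 V.
Balancing electrons gives n = 4.
ΔG° = −nFE° = −(4)(96485)(-0.45) = 173,673 J = +173.7 kJ.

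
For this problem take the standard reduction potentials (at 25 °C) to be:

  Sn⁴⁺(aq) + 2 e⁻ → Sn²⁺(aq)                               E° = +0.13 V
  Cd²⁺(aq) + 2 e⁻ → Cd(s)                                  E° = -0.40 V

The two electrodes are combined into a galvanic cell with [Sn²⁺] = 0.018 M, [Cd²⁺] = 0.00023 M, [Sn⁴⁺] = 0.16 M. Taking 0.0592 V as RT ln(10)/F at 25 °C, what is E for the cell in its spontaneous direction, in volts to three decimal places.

+0.666 V

Sn⁴⁺/Sn²⁺ is the cathode (higher E°), Cd²⁺/Cd the anode: E°cell = +0.13 − (-0.40) = +0.53 V, n = 2.
Overall: Sn⁴⁺(aq) + Cd(s) → Sn²⁺(aq) + Cd²⁺(aq)
Q = [Sn²⁺]·[Cd²⁺] / ([Sn⁴⁺]); log Q = -4.587.
E = E° − (0.0592/n) log Q = +0.53 − (0.0592/2)(-4.587) = +0.666 V.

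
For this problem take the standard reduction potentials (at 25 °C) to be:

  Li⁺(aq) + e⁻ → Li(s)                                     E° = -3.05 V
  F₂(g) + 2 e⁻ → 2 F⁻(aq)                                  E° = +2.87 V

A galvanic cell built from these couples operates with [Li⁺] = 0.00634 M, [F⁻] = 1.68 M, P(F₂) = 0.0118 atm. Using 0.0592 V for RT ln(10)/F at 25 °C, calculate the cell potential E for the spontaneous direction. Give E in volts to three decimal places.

F₂/F⁻ is the cathode (higher E°), Li⁺/Li the anode: E°cell = +2.87 − (-3.05) = +5.92 V, n = 2.
Overall: F₂(g) + 2 Li(s) → 2 F⁻(aq) + 2 Li⁺(aq)
Q = [F⁻]^2·[Li⁺]^2 / (P(F₂)); log Q = -2.017.
E = E° − (0.0592/n) log Q = +5.92 − (0.0592/2)(-2.017) = +5.980 V.

+5.980 V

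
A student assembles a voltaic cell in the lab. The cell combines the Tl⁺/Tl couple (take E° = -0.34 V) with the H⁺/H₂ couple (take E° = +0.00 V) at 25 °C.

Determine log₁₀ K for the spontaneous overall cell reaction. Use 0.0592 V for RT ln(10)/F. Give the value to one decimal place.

Cathode: H⁺/H₂; anode: Tl⁺/Tl. E°cell = +0.34 V, n = 2.
log K = nE°cell / 0.0592 = (2)(+0.34) / 0.0592 = 11.5.

11.5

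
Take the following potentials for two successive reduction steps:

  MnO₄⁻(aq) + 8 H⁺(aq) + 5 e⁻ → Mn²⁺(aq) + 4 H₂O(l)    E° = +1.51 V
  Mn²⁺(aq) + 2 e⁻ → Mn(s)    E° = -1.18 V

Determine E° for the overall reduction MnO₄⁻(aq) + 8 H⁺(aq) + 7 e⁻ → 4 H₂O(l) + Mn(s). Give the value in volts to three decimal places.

Since ΔG° = −nFE° is additive over sequential reductions, n₃E°₃ = n₁E°₁ + n₂E°₂.
E°₃ = (5×+1.51 + 2×-1.18) / 7 = (+5.190) / 7 = +0.741 V.

+0.741 V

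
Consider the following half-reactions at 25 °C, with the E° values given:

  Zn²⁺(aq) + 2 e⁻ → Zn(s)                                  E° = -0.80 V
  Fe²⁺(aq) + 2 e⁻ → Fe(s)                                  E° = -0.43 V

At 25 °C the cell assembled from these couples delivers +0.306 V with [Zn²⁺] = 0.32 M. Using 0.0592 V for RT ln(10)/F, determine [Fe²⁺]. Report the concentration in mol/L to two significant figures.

0.0022 M

Fe²⁺/Fe is the cathode, Zn²⁺/Zn the anode: E°cell = +0.37 V, n = 2.
Overall reaction: Fe²⁺(aq) + Zn(s) → Fe(s) + Zn²⁺(aq); Q = [Zn²⁺]^1/[Fe²⁺]^1.
From E = E° − (0.0592/n) log Q: log Q = (E° − E)·n/0.0592 = (+0.37 − (+0.306))·2/0.0592 = 2.1622.
So 1·log[Fe²⁺] = 1·log(0.32) − log Q = -0.4949 − (2.1622) = -2.6571; [Fe²⁺] = 10^(-2.6571) ≈ 0.0022 M.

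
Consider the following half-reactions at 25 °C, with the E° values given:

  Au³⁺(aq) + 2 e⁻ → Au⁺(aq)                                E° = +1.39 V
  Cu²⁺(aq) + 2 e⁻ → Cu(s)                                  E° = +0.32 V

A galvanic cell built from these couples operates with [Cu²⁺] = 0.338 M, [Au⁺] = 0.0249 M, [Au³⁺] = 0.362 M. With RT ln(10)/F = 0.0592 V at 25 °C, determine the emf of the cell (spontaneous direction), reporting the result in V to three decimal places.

+1.118 V

Au³⁺/Au⁺ is the cathode (higher E°), Cu²⁺/Cu the anode: E°cell = +1.39 − (+0.32) = +1.07 V, n = 2.
Overall: Au³⁺(aq) + Cu(s) → Au⁺(aq) + Cu²⁺(aq)
Q = [Au⁺]·[Cu²⁺] / ([Au³⁺]); log Q = -1.634.
E = E° − (0.0592/n) log Q = +1.07 − (0.0592/2)(-1.634) = +1.118 V.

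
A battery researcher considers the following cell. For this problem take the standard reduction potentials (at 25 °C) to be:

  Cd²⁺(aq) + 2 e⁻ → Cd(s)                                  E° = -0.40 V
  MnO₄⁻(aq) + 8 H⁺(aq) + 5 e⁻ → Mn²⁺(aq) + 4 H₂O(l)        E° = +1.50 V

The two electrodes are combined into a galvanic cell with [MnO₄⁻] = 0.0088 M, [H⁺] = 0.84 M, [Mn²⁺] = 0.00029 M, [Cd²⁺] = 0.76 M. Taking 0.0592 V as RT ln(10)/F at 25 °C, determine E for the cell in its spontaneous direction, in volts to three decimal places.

+1.914 V

MnO₄⁻/Mn²⁺ is the cathode (higher E°), Cd²⁺/Cd the anode: E°cell = +1.50 − (-0.40) = +1.90 V, n = 10.
Overall: 2 MnO₄⁻(aq) + 16 H⁺(aq) + 5 Cd(s) → 2 Mn²⁺(aq) + 8 H₂O(l) + 5 Cd²⁺(aq)
Q = [Mn²⁺]^2·[Cd²⁺]^5 / ([MnO₄⁻]^2·[H⁺]^16); log Q = -2.349.
E = E° − (0.0592/n) log Q = +1.90 − (0.0592/10)(-2.349) = +1.914 V.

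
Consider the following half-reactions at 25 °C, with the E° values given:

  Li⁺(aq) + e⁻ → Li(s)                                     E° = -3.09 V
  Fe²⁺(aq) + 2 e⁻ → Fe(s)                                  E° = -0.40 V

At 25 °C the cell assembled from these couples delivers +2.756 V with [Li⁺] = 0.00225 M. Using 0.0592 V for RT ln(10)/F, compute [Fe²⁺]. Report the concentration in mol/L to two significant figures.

0.00086 M

Fe²⁺/Fe is the cathode, Li⁺/Li the anode: E°cell = +2.69 V, n = 2.
Overall reaction: Fe²⁺(aq) + 2 Li(s) → Fe(s) + 2 Li⁺(aq); Q = [Li⁺]^2/[Fe²⁺]^1.
From E = E° − (0.0592/n) log Q: log Q = (E° − E)·n/0.0592 = (+2.69 − (+2.756))·2/0.0592 = -2.2297.
So 1·log[Fe²⁺] = 2·log(0.00225) − log Q = -5.2956 − (-2.2297) = -3.0659; [Fe²⁺] = 10^(-3.0659) ≈ 0.00086 M.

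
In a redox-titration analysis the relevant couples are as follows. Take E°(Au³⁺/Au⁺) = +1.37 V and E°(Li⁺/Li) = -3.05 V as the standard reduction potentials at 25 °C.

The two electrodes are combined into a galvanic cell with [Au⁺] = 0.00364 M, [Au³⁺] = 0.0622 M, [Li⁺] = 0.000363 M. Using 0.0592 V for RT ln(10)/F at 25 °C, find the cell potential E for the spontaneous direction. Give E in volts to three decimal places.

+4.660 V

Au³⁺/Au⁺ is the cathode (higher E°), Li⁺/Li the anode: E°cell = +1.37 − (-3.05) = +4.42 V, n = 2.
Overall: Au³⁺(aq) + 2 Li(s) → Au⁺(aq) + 2 Li⁺(aq)
Q = [Au⁺]·[Li⁺]^2 / ([Au³⁺]); log Q = -8.113.
E = E° − (0.0592/n) log Q = +4.42 − (0.0592/2)(-8.113) = +4.660 V.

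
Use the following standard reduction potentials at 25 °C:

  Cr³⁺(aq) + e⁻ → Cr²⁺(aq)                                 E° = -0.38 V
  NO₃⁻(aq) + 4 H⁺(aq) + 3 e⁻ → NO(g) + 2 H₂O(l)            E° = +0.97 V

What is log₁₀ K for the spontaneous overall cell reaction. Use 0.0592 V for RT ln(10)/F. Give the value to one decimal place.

Cathode: NO₃⁻/NO; anode: Cr³⁺/Cr²⁺. E°cell = +1.35 V, n = 3.
log K = nE°cell / 0.0592 = (3)(+1.35) / 0.0592 = 68.4.

68.4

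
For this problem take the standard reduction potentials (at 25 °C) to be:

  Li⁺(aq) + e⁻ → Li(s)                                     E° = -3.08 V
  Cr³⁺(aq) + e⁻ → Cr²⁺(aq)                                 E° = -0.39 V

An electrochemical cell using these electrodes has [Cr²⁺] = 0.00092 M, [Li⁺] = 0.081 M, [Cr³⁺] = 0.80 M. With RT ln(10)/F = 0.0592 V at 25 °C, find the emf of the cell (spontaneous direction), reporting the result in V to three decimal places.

+2.929 V

Cr³⁺/Cr²⁺ is the cathode (higher E°), Li⁺/Li the anode: E°cell = -0.39 − (-3.08) = +2.69 V, n = 1.
Overall: Cr³⁺(aq) + Li(s) → Cr²⁺(aq) + Li⁺(aq)
Q = [Cr²⁺]·[Li⁺] / ([Cr³⁺]); log Q = -4.031.
E = E° − (0.0592/n) log Q = +2.69 − (0.0592/1)(-4.031) = +2.929 V.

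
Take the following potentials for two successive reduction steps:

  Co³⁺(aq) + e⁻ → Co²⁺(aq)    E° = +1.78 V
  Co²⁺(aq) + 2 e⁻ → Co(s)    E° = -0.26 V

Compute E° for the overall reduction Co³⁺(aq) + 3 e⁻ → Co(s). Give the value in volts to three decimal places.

Adding the free-energy changes (−nFE°) of the two steps gives −n₃FE°₃ = −n₁FE°₁ − n₂FE°₂.
E°₃ = (1×+1.78 + 2×-0.26) / 3 = (+1.260) / 3 = +0.420 V.

+0.420 V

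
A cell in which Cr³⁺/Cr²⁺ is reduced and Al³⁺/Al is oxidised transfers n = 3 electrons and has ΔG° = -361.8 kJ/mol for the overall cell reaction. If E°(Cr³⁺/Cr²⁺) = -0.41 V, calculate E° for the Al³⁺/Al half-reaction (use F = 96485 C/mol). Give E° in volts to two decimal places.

E°cell = −ΔG°/(nF) = −(-361.8×10³)/((3)(96485)) = +1.250 V.
Since Cr³⁺/Cr²⁺ is the cathode and Al³⁺/Al the anode, E°cell = E°(Cr³⁺/Cr²⁺) − E°(Al³⁺/Al).
So E°(Al³⁺/Al) = E°(Cr³⁺/Cr²⁺) − E°cell = (-0.41) − (+1.250) = -1.66 V.

-1.66 V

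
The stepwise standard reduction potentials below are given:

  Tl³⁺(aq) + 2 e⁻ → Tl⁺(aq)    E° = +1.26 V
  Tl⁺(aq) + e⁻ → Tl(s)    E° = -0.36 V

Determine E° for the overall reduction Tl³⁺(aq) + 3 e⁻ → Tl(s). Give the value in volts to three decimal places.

Since ΔG° = −nFE° is additive over sequential reductions, n₃E°₃ = n₁E°₁ + n₂E°₂.
E°₃ = (2×+1.26 + 1×-0.36) / 3 = (+2.160) / 3 = +0.720 V.
E° values themselves are not directly additive — weighting by electron count is essential.

+0.720 V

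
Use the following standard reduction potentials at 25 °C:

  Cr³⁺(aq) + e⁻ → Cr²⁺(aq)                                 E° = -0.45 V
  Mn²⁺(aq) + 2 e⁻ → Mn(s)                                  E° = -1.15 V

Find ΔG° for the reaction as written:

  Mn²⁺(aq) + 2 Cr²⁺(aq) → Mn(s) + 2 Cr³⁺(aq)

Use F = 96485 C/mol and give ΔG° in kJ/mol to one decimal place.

As written, Mn²⁺/Mn is reduced (cathode) and Cr³⁺/Cr²⁺ is oxidised (anode), so E°cell = (-1.15) − (-0.45) = -0.70 V.
Balancing electrons gives n = 2.
ΔG° = −nFE° = −(2)(96485)(-0.70) = 135,079 J = +135.1 kJ/mol.

+135.1 kJ/mol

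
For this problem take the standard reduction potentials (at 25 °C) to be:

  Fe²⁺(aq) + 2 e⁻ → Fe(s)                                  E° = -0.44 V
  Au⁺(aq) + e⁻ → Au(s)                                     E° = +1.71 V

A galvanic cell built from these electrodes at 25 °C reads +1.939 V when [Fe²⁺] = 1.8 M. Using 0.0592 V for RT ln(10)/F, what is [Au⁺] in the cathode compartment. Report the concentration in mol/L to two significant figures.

Au⁺/Au is the cathode, Fe²⁺/Fe the anode: E°cell = +2.15 V, n = 2.
Overall reaction: 2 Au⁺(aq) + Fe(s) → 2 Au(s) + Fe²⁺(aq); Q = [Fe²⁺]^1/[Au⁺]^2.
From E = E° − (0.0592/n) log Q: log Q = (E° − E)·n/0.0592 = (+2.15 − (+1.939))·2/0.0592 = 7.1284.
So 2·log[Au⁺] = 1·log(1.8) − log Q = 0.2553 − (7.1284) = -6.8731; log[Au⁺] = -6.8731 / 2 = -3.4365; [Au⁺] = 10^(-3.4365) ≈ 0.00037 M.

0.00037 M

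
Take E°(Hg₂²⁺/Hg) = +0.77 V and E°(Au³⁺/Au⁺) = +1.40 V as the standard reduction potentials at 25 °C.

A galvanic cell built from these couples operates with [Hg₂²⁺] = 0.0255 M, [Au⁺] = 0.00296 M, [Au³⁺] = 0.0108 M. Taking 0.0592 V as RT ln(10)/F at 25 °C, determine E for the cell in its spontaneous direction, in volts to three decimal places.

Au³⁺/Au⁺ is the cathode (higher E°), Hg₂²⁺/Hg the anode: E°cell = +1.40 − (+0.77) = +0.63 V, n = 2.
Overall: Au³⁺(aq) + 2 Hg(l) → Au⁺(aq) + Hg₂²⁺(aq)
Q = [Au⁺]·[Hg₂²⁺] / ([Au³⁺]); log Q = -2.156.
E = E° − (0.0592/n) log Q = +0.63 − (0.0592/2)(-2.156) = +0.694 V.

+0.694 V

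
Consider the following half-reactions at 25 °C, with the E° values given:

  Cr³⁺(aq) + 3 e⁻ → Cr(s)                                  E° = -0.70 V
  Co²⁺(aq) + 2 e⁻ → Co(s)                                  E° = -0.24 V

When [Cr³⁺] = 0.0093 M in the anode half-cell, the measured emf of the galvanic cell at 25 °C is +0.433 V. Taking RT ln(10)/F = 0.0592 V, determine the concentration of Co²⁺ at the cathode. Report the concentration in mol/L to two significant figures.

0.0054 M

Co²⁺/Co is the cathode, Cr³⁺/Cr the anode: E°cell = +0.46 V, n = 6.
Overall reaction: 3 Co²⁺(aq) + 2 Cr(s) → 3 Co(s) + 2 Cr³⁺(aq); Q = [Cr³⁺]^2/[Co²⁺]^3.
From E = E° − (0.0592/n) log Q: log Q = (E° − E)·n/0.0592 = (+0.46 − (+0.433))·6/0.0592 = 2.7365.
So 3·log[Co²⁺] = 2·log(0.0093) − log Q = -4.0630 − (2.7365) = -6.7995; log[Co²⁺] = -6.7995 / 3 = -2.2665; [Co²⁺] = 10^(-2.2665) ≈ 0.0054 M.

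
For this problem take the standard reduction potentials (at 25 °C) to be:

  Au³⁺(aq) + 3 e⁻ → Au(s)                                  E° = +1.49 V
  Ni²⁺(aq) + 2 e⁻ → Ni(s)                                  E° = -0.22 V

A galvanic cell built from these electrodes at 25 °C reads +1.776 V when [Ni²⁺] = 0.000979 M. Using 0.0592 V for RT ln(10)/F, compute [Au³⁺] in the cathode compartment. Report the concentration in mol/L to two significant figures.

0.068 M

Au³⁺/Au is the cathode, Ni²⁺/Ni the anode: E°cell = +1.71 V, n = 6.
Overall reaction: 2 Au³⁺(aq) + 3 Ni(s) → 2 Au(s) + 3 Ni²⁺(aq); Q = [Ni²⁺]^3/[Au³⁺]^2.
From E = E° − (0.0592/n) log Q: log Q = (E° − E)·n/0.0592 = (+1.71 − (+1.776))·6/0.0592 = -6.6892.
So 2·log[Au³⁺] = 3·log(0.000979) − log Q = -9.0277 − (-6.6892) = -2.3385; log[Au³⁺] = -2.3385 / 2 = -1.1692; [Au³⁺] = 10^(-1.1692) ≈ 0.068 M.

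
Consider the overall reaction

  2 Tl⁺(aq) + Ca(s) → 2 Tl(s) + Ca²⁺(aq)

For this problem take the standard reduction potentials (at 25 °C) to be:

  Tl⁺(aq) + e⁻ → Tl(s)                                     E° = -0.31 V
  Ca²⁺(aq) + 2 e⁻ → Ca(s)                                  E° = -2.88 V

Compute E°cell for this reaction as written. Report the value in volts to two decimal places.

The Tl⁺/Tl couple has the higher reduction potential, so it is the cathode; Ca²⁺/Ca is oxidised at the anode.
E°cell = E°(cathode) − E°(anode) = (-0.31) − (-2.88) = +2.57 V.

+2.57 V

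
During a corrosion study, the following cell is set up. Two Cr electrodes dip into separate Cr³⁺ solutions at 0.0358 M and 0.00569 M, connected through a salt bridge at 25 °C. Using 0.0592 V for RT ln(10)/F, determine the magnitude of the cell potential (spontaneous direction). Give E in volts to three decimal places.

+0.016 V

For a concentration cell E°cell = 0. The 0.0358 M side is the cathode (reduction is favoured where [Cr³⁺] is higher).
With n = 3, E = −(0.0592/3) log([Cr³⁺]ₐₙ/[Cr³⁺]꜀ₐₜ) = −(0.0592/3) log(0.00569/0.0358) = −(0.0592/3)(-0.799) = +0.016 V.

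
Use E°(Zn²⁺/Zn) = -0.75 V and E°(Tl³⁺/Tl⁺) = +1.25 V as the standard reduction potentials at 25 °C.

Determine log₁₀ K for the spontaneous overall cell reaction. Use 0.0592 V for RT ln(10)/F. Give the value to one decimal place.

67.6

Cathode: Tl³⁺/Tl⁺; anode: Zn²⁺/Zn. E°cell = +2.00 V, n = 2.
log K = nE°cell / 0.0592 = (2)(+2.00) / 0.0592 = 67.6.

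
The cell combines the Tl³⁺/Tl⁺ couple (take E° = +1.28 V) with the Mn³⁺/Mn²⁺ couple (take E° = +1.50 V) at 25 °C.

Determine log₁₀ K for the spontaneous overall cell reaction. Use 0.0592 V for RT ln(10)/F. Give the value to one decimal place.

Cathode: Mn³⁺/Mn²⁺; anode: Tl³⁺/Tl⁺. E°cell = +0.22 V, n = 2.
log K = nE°cell / 0.0592 = (2)(+0.22) / 0.0592 = 7.4.

7.4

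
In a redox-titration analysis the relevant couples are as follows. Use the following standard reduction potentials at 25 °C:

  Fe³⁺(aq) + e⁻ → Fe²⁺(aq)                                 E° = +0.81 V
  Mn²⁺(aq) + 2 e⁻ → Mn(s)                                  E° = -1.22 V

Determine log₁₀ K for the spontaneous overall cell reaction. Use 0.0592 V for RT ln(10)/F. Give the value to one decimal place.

68.6

Cathode: Fe³⁺/Fe²⁺; anode: Mn²⁺/Mn. E°cell = +2.03 V, n = 2.
log K = nE°cell / 0.0592 = (2)(+2.03) / 0.0592 = 68.6.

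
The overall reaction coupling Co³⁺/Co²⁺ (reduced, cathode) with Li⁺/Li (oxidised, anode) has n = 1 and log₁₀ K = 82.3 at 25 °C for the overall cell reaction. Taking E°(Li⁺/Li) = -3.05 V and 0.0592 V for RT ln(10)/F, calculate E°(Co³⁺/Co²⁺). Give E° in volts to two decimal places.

E°cell = (0.0592/n)·log K = (0.0592/1)(82.3) = +4.872 V.
Since Co³⁺/Co²⁺ is the cathode and Li⁺/Li the anode, E°cell = E°(Co³⁺/Co²⁺) − E°(Li⁺/Li).
So E°(Co³⁺/Co²⁺) = E°cell + E°(Li⁺/Li) = +4.872 + (-3.05) = +1.82 V.

+1.82 V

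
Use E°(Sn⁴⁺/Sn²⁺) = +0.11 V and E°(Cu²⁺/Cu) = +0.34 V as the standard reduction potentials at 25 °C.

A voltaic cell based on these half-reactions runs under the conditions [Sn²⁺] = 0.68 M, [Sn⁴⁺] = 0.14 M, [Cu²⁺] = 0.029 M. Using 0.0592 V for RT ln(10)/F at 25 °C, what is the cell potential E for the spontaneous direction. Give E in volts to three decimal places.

Cu²⁺/Cu is the cathode (higher E°), Sn⁴⁺/Sn²⁺ the anode: E°cell = +0.34 − (+0.11) = +0.23 V, n = 2.
Overall: Cu²⁺(aq) + Sn²⁺(aq) → Cu(s) + Sn⁴⁺(aq)
Q = [Sn⁴⁺] / ([Cu²⁺]·[Sn²⁺]); log Q = 0.851.
E = E° − (0.0592/n) log Q = +0.23 − (0.0592/2)(0.851) = +0.205 V.

+0.205 V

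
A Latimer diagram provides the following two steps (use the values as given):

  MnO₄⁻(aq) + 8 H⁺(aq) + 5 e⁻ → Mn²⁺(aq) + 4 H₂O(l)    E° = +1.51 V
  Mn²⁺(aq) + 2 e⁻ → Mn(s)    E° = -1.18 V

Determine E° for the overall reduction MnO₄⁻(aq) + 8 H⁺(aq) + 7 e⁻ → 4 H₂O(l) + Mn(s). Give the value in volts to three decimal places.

+0.741 V

Since ΔG° = −nFE° is additive over sequential reductions, n₃E°₃ = n₁E°₁ + n₂E°₂.
E°₃ = (5×+1.51 + 2×-1.18) / 7 = (+5.190) / 7 = +0.741 V.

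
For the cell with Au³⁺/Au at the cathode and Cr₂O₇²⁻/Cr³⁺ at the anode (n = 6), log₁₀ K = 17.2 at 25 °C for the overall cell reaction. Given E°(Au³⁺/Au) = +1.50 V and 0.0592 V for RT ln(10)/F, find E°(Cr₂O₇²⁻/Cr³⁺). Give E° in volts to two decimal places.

+1.33 V

E°cell = (0.0592/n)·log K = (0.0592/6)(17.2) = +0.170 V.
Since Au³⁺/Au is the cathode and Cr₂O₇²⁻/Cr³⁺ the anode, E°cell = E°(Au³⁺/Au) − E°(Cr₂O₇²⁻/Cr³⁺).
So E°(Cr₂O₇²⁻/Cr³⁺) = E°(Au³⁺/Au) − E°cell = (+1.50) − (+0.170) = +1.33 V.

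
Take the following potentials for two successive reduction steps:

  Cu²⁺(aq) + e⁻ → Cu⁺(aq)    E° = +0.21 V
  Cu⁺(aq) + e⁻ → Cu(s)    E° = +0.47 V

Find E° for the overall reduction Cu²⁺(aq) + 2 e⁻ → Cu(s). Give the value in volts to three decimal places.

Adding the free-energy changes (−nFE°) of the two steps gives −n₃FE°₃ = −n₁FE°₁ − n₂FE°₂.
E°₃ = (1×+0.21 + 1×+0.47) / 2 = (+0.680) / 2 = +0.340 V.

+0.340 V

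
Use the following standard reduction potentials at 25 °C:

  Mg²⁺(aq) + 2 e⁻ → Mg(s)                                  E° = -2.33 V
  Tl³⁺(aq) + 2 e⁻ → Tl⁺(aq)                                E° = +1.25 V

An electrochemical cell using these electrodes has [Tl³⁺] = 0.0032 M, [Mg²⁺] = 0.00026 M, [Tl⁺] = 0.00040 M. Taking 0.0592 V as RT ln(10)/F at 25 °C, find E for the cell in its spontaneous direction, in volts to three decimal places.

Tl³⁺/Tl⁺ is the cathode (higher E°), Mg²⁺/Mg the anode: E°cell = +1.25 − (-2.33) = +3.58 V, n = 2.
Overall: Tl³⁺(aq) + Mg(s) → Tl⁺(aq) + Mg²⁺(aq)
Q = [Tl⁺]·[Mg²⁺] / ([Tl³⁺]); log Q = -4.488.
E = E° − (0.0592/n) log Q = +3.58 − (0.0592/2)(-4.488) = +3.713 V.

+3.713 V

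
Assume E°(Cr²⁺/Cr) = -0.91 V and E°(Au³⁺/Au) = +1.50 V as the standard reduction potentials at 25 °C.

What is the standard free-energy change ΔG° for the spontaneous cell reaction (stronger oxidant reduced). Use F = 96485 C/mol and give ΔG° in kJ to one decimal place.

Au³⁺/Au (E° = +1.50 V) is the cathode; Cr²⁺/Cr (E° = -0.91 V) is the anode, so E°cell = +2.41 V.
Balancing electrons gives n = 6 (lcm of 3 and 2).
ΔG° = −nFE° = −(6)(96485)(+2.41) = -1,395,173 J = -1395.2 kJ.

-1395.2 kJ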